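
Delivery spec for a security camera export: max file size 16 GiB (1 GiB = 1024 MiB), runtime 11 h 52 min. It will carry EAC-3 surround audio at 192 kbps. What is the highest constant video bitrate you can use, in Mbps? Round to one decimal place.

Budget: 16 GiB = 137439.0 Mb.
11 h 52 min = 712 min = 42720 s
Total bitrate budget: 137439.0 Mb / 42720 s = 3.217 Mbps.
Audio: 192 kbps = 0.192 Mbps.
Video: 3.217 − 0.192 = 3.025 Mbps.

3.0 Mbps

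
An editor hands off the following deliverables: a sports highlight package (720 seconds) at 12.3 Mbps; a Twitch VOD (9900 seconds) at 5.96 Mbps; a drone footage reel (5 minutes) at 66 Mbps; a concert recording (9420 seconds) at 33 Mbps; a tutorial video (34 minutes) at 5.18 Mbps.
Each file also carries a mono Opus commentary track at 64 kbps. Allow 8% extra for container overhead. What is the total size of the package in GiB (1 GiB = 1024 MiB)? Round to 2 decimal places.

Audio: 64 kbps = 0.064 Mbps.
sports highlight package: 12.364 Mbps × 720 s × 1.08 = 9614.2 Mb
Twitch VOD: 6.024 Mbps × 9900 s × 1.08 = 64408.6 Mb
drone footage reel: 66.064 Mbps × 300 s × 1.08 = 21404.7 Mb
concert recording: 33.064 Mbps × 9420 s × 1.08 = 336379.9 Mb
tutorial video: 5.244 Mbps × 2040 s × 1.08 = 11553.6 Mb
Total: 443361.1 Mb = 55420.1 MB.
= 51.61 GiB.

51.61 GiB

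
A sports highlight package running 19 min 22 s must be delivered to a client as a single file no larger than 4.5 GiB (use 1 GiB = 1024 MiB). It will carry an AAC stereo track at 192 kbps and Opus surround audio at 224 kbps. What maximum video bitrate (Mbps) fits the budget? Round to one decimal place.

32.8 Mbps

Budget: 4.5 GiB = 38654.7 Mb.
19 min 22 s = 1162 s
Total bitrate budget: 38654.7 Mb / 1162 s = 33.266 Mbps.
Audio total: 192 + 224 = 416 kbps = 0.416 Mbps.
Video: 33.266 − 0.416 = 32.850 Mbps.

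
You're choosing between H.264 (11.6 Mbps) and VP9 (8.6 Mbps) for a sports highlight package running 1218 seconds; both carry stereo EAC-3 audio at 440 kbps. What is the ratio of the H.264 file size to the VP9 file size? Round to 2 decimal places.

1.33

Audio: 440 kbps = 0.440 Mbps.
H.264: 12.040 Mbps × 1218 s = 14664.7 Mb = 1.833 GB.
VP9: 9.040 Mbps × 1218 s = 11010.7 Mb = 1.376 GB.
Ratio: 1.833 / 1.376 = 1.332.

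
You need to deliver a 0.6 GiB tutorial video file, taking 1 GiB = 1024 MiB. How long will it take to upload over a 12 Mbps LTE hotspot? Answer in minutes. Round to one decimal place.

7.2 minutes

File: 0.6 GiB = 5154.0 Mb.
At 12 Mbps: 5154.0 / 12 = 429.5 s ≈ 7.16 minutes.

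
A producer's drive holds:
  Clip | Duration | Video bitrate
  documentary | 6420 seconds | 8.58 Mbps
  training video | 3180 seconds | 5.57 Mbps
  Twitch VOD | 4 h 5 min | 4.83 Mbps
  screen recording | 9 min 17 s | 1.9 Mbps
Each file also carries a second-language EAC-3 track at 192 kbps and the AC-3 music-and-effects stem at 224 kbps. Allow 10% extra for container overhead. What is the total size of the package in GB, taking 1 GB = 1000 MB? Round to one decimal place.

21.3 GB

Audio total: 192 + 224 = 416 kbps = 0.416 Mbps.
documentary: 8.996 Mbps × 6420 s × 1.10 = 63529.8 Mb
training video: 5.986 Mbps × 3180 s × 1.10 = 20939.0 Mb
Twitch VOD: 5.246 Mbps × 14700 s × 1.10 = 84827.8 Mb
screen recording: 2.316 Mbps × 557 s × 1.10 = 1419.0 Mb
Total: 170715.6 Mb = 21339.5 MB.
= 21.34 GB.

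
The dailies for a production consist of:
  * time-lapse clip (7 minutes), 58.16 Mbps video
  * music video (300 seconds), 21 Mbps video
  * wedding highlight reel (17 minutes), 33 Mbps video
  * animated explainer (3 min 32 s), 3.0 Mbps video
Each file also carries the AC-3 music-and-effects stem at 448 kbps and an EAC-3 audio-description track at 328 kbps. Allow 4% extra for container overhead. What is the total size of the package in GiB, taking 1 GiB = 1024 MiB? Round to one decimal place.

Audio total: 448 + 328 = 776 kbps = 0.776 Mbps.
time-lapse clip: 58.936 Mbps × 420 s × 1.04 = 25743.2 Mb
music video: 21.776 Mbps × 300 s × 1.04 = 6794.1 Mb
wedding highlight reel: 33.776 Mbps × 1020 s × 1.04 = 35829.6 Mb
animated explainer: 3.776 Mbps × 212 s × 1.04 = 832.5 Mb
Total: 69199.5 Mb = 8649.9 MB.
= 8.056 GiB.

8.1 GiB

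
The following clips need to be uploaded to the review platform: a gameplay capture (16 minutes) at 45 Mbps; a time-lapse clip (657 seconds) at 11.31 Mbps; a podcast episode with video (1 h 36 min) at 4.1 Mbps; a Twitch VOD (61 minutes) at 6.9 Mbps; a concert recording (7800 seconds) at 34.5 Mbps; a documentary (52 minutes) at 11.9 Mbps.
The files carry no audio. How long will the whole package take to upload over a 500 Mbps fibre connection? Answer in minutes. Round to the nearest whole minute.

14 minutes

gameplay capture: 45.000 Mbps × 960 s = 43200.0 Mb
time-lapse clip: 11.310 Mbps × 657 s = 7430.7 Mb
podcast episode with video: 4.100 Mbps × 5760 s = 23616.0 Mb
Twitch VOD: 6.900 Mbps × 3660 s = 25254.0 Mb
concert recording: 34.500 Mbps × 7800 s = 269100.0 Mb
documentary: 11.900 Mbps × 3120 s = 37128.0 Mb
Total: 405728.7 Mb = 50716.1 MB.
At 500 Mbps: 405728.7 / 500 = 811 s ≈ 13.5 minutes.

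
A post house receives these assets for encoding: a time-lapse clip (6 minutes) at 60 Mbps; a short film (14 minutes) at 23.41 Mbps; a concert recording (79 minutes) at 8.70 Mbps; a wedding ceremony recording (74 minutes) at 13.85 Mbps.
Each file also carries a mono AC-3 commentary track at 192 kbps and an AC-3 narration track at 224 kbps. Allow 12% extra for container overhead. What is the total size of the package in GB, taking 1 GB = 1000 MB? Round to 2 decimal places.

Audio total: 192 + 224 = 416 kbps = 0.416 Mbps.
time-lapse clip: 60.416 Mbps × 360 s × 1.12 = 24359.7 Mb
short film: 23.826 Mbps × 840 s × 1.12 = 22415.5 Mb
concert recording: 9.116 Mbps × 4740 s × 1.12 = 48395.0 Mb
wedding ceremony recording: 14.266 Mbps × 4440 s × 1.12 = 70942.0 Mb
Total: 166112.2 Mb = 20764.0 MB.
= 20.76 GB.

20.76 GB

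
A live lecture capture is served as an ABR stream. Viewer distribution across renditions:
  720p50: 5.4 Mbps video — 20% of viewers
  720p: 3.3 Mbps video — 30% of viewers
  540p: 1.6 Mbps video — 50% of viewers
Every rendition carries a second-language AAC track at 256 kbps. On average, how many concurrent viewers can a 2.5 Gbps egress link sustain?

799

Audio: 256 kbps = 0.256 Mbps.
Average per-viewer bitrate: 0.20×5.656 + 0.30×3.556 + 0.50×1.856 = 3.126 Mbps.
2.5 Gbps = 2,500 Mbps; 2,500 / 3.126 = 799.74 → 799.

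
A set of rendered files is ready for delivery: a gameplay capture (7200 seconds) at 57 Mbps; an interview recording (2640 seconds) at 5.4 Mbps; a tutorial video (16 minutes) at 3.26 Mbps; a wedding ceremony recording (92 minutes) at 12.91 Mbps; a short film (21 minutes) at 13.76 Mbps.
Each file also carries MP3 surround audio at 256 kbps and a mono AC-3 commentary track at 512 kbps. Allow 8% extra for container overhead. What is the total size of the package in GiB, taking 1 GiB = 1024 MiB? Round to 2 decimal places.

Audio total: 256 + 512 = 768 kbps = 0.768 Mbps.
gameplay capture: 57.768 Mbps × 7200 s × 1.08 = 449204.0 Mb
interview recording: 6.168 Mbps × 2640 s × 1.08 = 17586.2 Mb
tutorial video: 4.028 Mbps × 960 s × 1.08 = 4176.2 Mb
wedding ceremony recording: 13.678 Mbps × 5520 s × 1.08 = 81542.8 Mb
short film: 14.528 Mbps × 1260 s × 1.08 = 19769.7 Mb
Total: 572278.9 Mb = 71534.9 MB.
= 66.62 GiB.

66.62 GiB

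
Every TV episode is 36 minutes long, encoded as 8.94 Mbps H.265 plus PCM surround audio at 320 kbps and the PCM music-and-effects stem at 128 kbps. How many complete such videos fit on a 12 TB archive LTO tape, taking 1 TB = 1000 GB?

36 min = 2160 s
Audio total: 320 + 128 = 448 kbps = 0.448 Mbps.
Total bitrate: 9.388 Mbps.
Per item: 9.388 Mbps × 2160 s = 20,278 Mb = 2,535 MB.
Capacity: 12 TB = 96,000,000 Mb; 4734.18 items → 4734 complete.

4734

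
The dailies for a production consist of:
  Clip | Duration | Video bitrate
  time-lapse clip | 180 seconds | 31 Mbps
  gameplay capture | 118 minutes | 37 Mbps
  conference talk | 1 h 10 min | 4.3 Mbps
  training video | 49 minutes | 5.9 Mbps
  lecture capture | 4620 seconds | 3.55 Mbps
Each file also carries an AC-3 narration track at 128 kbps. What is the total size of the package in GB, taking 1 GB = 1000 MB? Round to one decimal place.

Audio: 128 kbps = 0.128 Mbps.
time-lapse clip: 31.128 Mbps × 180 s = 5603.0 Mb
gameplay capture: 37.128 Mbps × 7080 s = 262866.2 Mb
conference talk: 4.428 Mbps × 4200 s = 18597.6 Mb
training video: 6.028 Mbps × 2940 s = 17722.3 Mb
lecture capture: 3.678 Mbps × 4620 s = 16992.4 Mb
Total: 321781.6 Mb = 40222.7 MB.
= 40.22 GB.

40.2 GB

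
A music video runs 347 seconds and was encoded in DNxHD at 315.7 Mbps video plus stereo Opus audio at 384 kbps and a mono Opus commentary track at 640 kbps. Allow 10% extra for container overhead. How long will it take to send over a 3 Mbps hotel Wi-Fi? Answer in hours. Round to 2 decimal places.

Audio total: 384 + 640 = 1024 kbps = 1.024 Mbps.
Total bitrate: 316.724 Mbps.
File: 316.724 Mbps × 347 s = 109903.2 Mb.
With 10% container overhead: ×1.10. → 120893.6 Mb.
At 3 Mbps: 120893.6 / 3 = 40297.9 s ≈ 11.2 hours.

11.19 hours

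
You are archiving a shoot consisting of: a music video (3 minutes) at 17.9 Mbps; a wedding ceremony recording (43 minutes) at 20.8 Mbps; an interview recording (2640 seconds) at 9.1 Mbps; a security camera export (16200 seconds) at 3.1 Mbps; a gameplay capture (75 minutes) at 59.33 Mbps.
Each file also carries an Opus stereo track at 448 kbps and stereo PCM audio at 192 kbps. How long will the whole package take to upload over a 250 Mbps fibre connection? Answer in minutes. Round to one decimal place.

27.7 minutes

Audio total: 448 + 192 = 640 kbps = 0.640 Mbps.
music video: 18.540 Mbps × 180 s = 3337.2 Mb
wedding ceremony recording: 21.440 Mbps × 2580 s = 55315.2 Mb
interview recording: 9.740 Mbps × 2640 s = 25713.6 Mb
security camera export: 3.740 Mbps × 16200 s = 60588.0 Mb
gameplay capture: 59.970 Mbps × 4500 s = 269865.0 Mb
Total: 414819.0 Mb = 51852.4 MB.
At 250 Mbps: 414819.0 / 250 = 1659 s ≈ 27.7 minutes.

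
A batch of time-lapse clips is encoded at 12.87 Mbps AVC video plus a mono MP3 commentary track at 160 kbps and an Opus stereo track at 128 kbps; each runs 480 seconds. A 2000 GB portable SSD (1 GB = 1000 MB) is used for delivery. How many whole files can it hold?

Audio total: 160 + 128 = 288 kbps = 0.288 Mbps.
Total bitrate: 13.158 Mbps.
Per item: 13.158 Mbps × 480 s = 6,316 Mb = 789.5 MB.
Capacity: 2000 GB = 16,000,000 Mb; 2533.31 items → 2533 complete.

2533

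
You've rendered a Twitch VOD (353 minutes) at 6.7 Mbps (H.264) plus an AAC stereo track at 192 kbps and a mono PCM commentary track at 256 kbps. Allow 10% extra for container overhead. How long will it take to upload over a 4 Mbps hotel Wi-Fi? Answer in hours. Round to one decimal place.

353 min = 21180 s
Audio total: 192 + 256 = 448 kbps = 0.448 Mbps.
Total bitrate: 7.148 Mbps.
File: 7.148 Mbps × 21180 s = 151394.6 Mb.
With 10% container overhead: ×1.10. → 166534.1 Mb.
At 4 Mbps: 166534.1 / 4 = 41633.5 s ≈ 11.6 hours.

11.6 hours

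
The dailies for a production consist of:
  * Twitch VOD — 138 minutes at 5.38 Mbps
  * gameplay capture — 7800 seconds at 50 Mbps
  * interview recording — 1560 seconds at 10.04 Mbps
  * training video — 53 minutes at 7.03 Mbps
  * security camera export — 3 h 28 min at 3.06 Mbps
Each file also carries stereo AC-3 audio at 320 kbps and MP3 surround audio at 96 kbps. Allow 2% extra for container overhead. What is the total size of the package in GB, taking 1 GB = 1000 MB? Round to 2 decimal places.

66.89 GB

Audio total: 320 + 96 = 416 kbps = 0.416 Mbps.
Twitch VOD: 5.796 Mbps × 8280 s × 1.02 = 48950.7 Mb
gameplay capture: 50.416 Mbps × 7800 s × 1.02 = 401109.7 Mb
interview recording: 10.456 Mbps × 1560 s × 1.02 = 16637.6 Mb
training video: 7.446 Mbps × 3180 s × 1.02 = 24151.8 Mb
security camera export: 3.476 Mbps × 12480 s × 1.02 = 44248.1 Mb
Total: 535097.9 Mb = 66887.2 MB.
= 66.89 GB.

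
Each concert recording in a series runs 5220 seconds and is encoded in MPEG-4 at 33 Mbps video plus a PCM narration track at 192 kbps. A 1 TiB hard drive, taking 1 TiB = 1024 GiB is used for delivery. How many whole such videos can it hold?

50

Audio: 192 kbps = 0.192 Mbps.
Total bitrate: 33.192 Mbps.
Per item: 33.192 Mbps × 5220 s = 173,262 Mb = 21,658 MB.
Capacity: 1 TiB = 8,796,093 Mb; 50.77 items → 50 complete.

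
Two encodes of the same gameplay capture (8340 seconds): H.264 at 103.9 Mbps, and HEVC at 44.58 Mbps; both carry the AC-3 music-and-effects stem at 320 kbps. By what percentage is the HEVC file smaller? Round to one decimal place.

Audio: 320 kbps = 0.320 Mbps.
H.264: 104.220 Mbps × 8340 s = 869194.8 Mb = 108.649 GB.
HEVC: 44.900 Mbps × 8340 s = 374466.0 Mb = 46.808 GB.
Reduction: (1 − 46.808/108.649) × 100 = 56.92%.

56.9%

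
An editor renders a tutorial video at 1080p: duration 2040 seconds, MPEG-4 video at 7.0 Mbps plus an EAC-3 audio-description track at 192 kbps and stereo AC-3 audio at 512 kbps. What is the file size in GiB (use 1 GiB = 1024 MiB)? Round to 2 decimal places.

1.83 GiB

Audio total: 192 + 512 = 704 kbps = 0.704 Mbps.
Total bitrate: 7.0 + 0.704 = 7.704 Mbps.
Stream data: 7.704 Mbps × 2040 s = 15716.2 Mb.
15,716 Mb = 1,964,520,000 bytes ÷ 1,073,741,824 = 1.830 GiB.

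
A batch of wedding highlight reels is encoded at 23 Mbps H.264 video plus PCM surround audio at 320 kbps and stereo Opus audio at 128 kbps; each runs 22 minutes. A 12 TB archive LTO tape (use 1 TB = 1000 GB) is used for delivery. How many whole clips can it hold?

22 min = 1320 s
Audio total: 320 + 128 = 448 kbps = 0.448 Mbps.
Total bitrate: 23.448 Mbps.
Per item: 23.448 Mbps × 1320 s = 30,951 Mb = 3,869 MB.
Capacity: 12 TB = 96,000,000 Mb; 3101.64 items → 3101 complete.

3101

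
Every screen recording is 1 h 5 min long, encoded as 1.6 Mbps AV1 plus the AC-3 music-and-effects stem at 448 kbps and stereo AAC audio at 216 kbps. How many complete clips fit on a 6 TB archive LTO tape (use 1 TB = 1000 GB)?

1 h 5 min = 65 min = 3900 s
Audio total: 448 + 216 = 664 kbps = 0.664 Mbps.
Total bitrate: 2.264 Mbps.
Per item: 2.264 Mbps × 3900 s = 8,830 Mb = 1,104 MB.
Capacity: 6 TB = 48,000,000 Mb; 5436.26 items → 5436 complete.

5436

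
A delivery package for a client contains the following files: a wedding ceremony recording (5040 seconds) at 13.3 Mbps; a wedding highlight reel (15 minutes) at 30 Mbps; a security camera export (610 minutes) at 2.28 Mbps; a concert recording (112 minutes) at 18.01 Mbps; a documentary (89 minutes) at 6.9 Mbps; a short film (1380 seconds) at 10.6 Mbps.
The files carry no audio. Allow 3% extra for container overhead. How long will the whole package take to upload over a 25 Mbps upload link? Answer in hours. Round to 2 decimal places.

4.01 hours

wedding ceremony recording: 13.300 Mbps × 5040 s × 1.03 = 69043.0 Mb
wedding highlight reel: 30.000 Mbps × 900 s × 1.03 = 27810.0 Mb
security camera export: 2.280 Mbps × 36600 s × 1.03 = 85951.4 Mb
concert recording: 18.010 Mbps × 6720 s × 1.03 = 124658.0 Mb
documentary: 6.900 Mbps × 5340 s × 1.03 = 37951.4 Mb
short film: 10.600 Mbps × 1380 s × 1.03 = 15066.8 Mb
Total: 360480.6 Mb = 45060.1 MB.
At 25 Mbps: 360480.6 / 25 = 14419 s ≈ 4.01 hours.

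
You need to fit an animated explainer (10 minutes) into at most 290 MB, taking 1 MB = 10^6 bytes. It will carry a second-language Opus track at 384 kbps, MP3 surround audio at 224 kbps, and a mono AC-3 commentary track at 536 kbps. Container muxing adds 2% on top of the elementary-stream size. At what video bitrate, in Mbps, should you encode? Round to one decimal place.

Budget: 290 MB = 2320.0 Mb.
Stream payload after overhead: 2320.0 / 1.02 = 2274.5 Mb.
10 min = 600 s
Total bitrate budget: 2274.5 Mb / 600 s = 3.791 Mbps.
Audio total: 384 + 224 + 536 = 1144 kbps = 1.144 Mbps.
Video: 3.791 − 1.144 = 2.647 Mbps.

2.6 Mbps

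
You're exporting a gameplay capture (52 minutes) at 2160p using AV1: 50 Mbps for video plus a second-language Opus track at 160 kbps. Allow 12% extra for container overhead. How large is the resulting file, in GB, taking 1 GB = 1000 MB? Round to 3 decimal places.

52 min = 3120 s
Audio: 160 kbps = 0.160 Mbps.
Total bitrate: 50 + 0.160 = 50.160 Mbps.
Stream data: 50.160 Mbps × 3120 s = 156499.2 Mb.
With 12% container overhead: ×1.12.
175,279 Mb ÷ 8 = 21,910 MB → 21.91 GB.

21.910 GB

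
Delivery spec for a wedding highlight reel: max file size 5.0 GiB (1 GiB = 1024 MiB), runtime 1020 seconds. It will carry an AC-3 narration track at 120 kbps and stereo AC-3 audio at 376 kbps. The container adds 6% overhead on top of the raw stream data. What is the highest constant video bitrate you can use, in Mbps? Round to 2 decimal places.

39.23 Mbps

Budget: 5.0 GiB = 42949.7 Mb.
Stream payload after overhead: 42949.7 / 1.06 = 40518.6 Mb.
Total bitrate budget: 40518.6 Mb / 1020 s = 39.724 Mbps.
Audio total: 120 + 376 = 496 kbps = 0.496 Mbps.
Video: 39.724 − 0.496 = 39.228 Mbps.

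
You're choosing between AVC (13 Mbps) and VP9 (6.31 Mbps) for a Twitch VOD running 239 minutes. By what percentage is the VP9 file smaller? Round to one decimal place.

51.5%

239 min = 14340 s
AVC: 13.000 Mbps × 14340 s = 186420.0 Mb = 23.302 GB.
VP9: 6.310 Mbps × 14340 s = 90485.4 Mb = 11.311 GB.
Reduction: (1 − 11.311/23.302) × 100 = 51.46%.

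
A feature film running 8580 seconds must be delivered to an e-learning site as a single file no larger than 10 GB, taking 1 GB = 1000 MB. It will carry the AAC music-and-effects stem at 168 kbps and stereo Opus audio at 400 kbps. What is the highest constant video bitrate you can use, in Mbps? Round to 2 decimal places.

8.76 Mbps

Budget: 10 GB = 80000.0 Mb.
Total bitrate budget: 80000.0 Mb / 8580 s = 9.324 Mbps.
Audio total: 168 + 400 = 568 kbps = 0.568 Mbps.
Video: 9.324 − 0.568 = 8.756 Mbps.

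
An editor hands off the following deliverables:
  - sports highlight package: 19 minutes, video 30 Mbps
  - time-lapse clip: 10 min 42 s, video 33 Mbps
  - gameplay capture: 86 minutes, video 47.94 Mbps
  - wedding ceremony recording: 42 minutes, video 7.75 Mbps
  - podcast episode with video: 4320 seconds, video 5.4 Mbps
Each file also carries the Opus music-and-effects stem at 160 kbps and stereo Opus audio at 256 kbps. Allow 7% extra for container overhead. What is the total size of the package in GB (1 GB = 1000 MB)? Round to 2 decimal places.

Audio total: 160 + 256 = 416 kbps = 0.416 Mbps.
sports highlight package: 30.416 Mbps × 1140 s × 1.07 = 37101.4 Mb
time-lapse clip: 33.416 Mbps × 642 s × 1.07 = 22954.8 Mb
gameplay capture: 48.356 Mbps × 5160 s × 1.07 = 266983.1 Mb
wedding ceremony recording: 8.166 Mbps × 2520 s × 1.07 = 22018.8 Mb
podcast episode with video: 5.816 Mbps × 4320 s × 1.07 = 26883.9 Mb
Total: 375942.1 Mb = 46992.8 MB.
= 46.99 GB.

46.99 GB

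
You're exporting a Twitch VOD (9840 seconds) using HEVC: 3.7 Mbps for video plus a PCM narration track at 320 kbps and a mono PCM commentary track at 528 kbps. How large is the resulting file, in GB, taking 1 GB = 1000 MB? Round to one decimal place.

Audio total: 320 + 528 = 848 kbps = 0.848 Mbps.
Total bitrate: 3.7 + 0.848 = 4.548 Mbps.
Stream data: 4.548 Mbps × 9840 s = 44752.3 Mb.
44,752 Mb ÷ 8 = 5,594 MB → 5.594 GB.

5.6 GB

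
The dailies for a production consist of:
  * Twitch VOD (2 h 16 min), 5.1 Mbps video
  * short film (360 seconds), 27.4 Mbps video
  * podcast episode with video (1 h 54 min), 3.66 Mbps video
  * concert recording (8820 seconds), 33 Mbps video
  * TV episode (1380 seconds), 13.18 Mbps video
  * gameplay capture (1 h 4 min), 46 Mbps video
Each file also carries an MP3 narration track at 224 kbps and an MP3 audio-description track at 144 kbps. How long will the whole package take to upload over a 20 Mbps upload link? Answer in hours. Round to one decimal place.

8.0 hours

Audio total: 224 + 144 = 368 kbps = 0.368 Mbps.
Twitch VOD: 5.468 Mbps × 8160 s = 44618.9 Mb
short film: 27.768 Mbps × 360 s = 9996.5 Mb
podcast episode with video: 4.028 Mbps × 6840 s = 27551.5 Mb
concert recording: 33.368 Mbps × 8820 s = 294305.8 Mb
TV episode: 13.548 Mbps × 1380 s = 18696.2 Mb
gameplay capture: 46.368 Mbps × 3840 s = 178053.1 Mb
Total: 573222.0 Mb = 71652.8 MB.
At 20 Mbps: 573222.0 / 20 = 28661 s ≈ 7.96 hours.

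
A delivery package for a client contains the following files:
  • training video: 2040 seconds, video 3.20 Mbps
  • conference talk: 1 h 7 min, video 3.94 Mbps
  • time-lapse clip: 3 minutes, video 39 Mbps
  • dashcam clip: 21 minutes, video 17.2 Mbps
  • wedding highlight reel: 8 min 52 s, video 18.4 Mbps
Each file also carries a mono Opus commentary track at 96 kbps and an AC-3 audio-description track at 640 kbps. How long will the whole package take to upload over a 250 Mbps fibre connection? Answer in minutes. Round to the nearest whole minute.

4 minutes

Audio total: 96 + 640 = 736 kbps = 0.736 Mbps.
training video: 3.936 Mbps × 2040 s = 8029.4 Mb
conference talk: 4.676 Mbps × 4020 s = 18797.5 Mb
time-lapse clip: 39.736 Mbps × 180 s = 7152.5 Mb
dashcam clip: 17.936 Mbps × 1260 s = 22599.4 Mb
wedding highlight reel: 19.136 Mbps × 532 s = 10180.4 Mb
Total: 66759.2 Mb = 8344.9 MB.
At 250 Mbps: 66759.2 / 250 = 267 s ≈ 4.45 minutes.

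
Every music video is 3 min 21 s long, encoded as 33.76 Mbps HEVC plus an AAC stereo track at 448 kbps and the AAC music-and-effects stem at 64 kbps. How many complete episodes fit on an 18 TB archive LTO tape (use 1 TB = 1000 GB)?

3 min 21 s = 201 s
Audio total: 448 + 64 = 512 kbps = 0.512 Mbps.
Total bitrate: 34.272 Mbps.
Per item: 34.272 Mbps × 201 s = 6,889 Mb = 861.1 MB.
Capacity: 18 TB = 144,000,000 Mb; 20903.88 items → 20903 complete.

20903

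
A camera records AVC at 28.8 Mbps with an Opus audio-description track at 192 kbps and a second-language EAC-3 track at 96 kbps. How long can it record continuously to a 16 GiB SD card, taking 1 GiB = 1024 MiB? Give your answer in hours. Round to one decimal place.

1.3 hours

Audio total: 192 + 96 = 288 kbps = 0.288 Mbps.
Total bitrate: 28.8 + 0.288 = 29.088 Mbps.
Capacity: 16 GiB = 137,439 Mb.
Recording time: 137,439 / 29.088 = 4,725 s ≈ 1.31 hours.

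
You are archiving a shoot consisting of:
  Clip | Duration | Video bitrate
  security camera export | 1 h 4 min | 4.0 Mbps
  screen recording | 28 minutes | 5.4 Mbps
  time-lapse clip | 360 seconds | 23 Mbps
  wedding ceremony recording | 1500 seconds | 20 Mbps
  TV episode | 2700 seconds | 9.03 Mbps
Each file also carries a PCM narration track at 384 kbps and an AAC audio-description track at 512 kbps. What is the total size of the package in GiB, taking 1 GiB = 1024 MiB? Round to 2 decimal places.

Audio total: 384 + 512 = 896 kbps = 0.896 Mbps.
security camera export: 4.896 Mbps × 3840 s = 18800.6 Mb
screen recording: 6.296 Mbps × 1680 s = 10577.3 Mb
time-lapse clip: 23.896 Mbps × 360 s = 8602.6 Mb
wedding ceremony recording: 20.896 Mbps × 1500 s = 31344.0 Mb
TV episode: 9.926 Mbps × 2700 s = 26800.2 Mb
Total: 96124.7 Mb = 12015.6 MB.
= 11.19 GiB.

11.19 GiB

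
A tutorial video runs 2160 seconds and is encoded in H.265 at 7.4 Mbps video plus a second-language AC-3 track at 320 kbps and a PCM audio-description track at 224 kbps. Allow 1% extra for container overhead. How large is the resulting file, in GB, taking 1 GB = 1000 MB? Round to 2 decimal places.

Audio total: 320 + 224 = 544 kbps = 0.544 Mbps.
Total bitrate: 7.4 + 0.544 = 7.944 Mbps.
Stream data: 7.944 Mbps × 2160 s = 17159.0 Mb.
With 1% container overhead: ×1.01.
17,331 Mb ÷ 8 = 2,166 MB → 2.166 GB.

2.17 GB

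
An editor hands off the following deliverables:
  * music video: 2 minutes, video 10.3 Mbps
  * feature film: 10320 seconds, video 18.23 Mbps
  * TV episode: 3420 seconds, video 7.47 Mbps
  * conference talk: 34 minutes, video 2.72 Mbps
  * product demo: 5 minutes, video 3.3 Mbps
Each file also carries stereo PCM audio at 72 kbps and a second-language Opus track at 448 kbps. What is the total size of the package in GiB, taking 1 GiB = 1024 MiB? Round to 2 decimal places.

Audio total: 72 + 448 = 520 kbps = 0.520 Mbps.
music video: 10.820 Mbps × 120 s = 1298.4 Mb
feature film: 18.750 Mbps × 10320 s = 193500.0 Mb
TV episode: 7.990 Mbps × 3420 s = 27325.8 Mb
conference talk: 3.240 Mbps × 2040 s = 6609.6 Mb
product demo: 3.820 Mbps × 300 s = 1146.0 Mb
Total: 229879.8 Mb = 28735.0 MB.
= 26.76 GiB.

26.76 GiB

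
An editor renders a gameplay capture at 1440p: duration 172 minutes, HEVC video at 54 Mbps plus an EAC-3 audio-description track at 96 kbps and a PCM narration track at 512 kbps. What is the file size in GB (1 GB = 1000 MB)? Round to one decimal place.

70.4 GB

172 min = 10320 s
Audio total: 96 + 512 = 608 kbps = 0.608 Mbps.
Total bitrate: 54 + 0.608 = 54.608 Mbps.
Stream data: 54.608 Mbps × 10320 s = 563554.6 Mb.
563,555 Mb ÷ 8 = 70,444 MB → 70.44 GB.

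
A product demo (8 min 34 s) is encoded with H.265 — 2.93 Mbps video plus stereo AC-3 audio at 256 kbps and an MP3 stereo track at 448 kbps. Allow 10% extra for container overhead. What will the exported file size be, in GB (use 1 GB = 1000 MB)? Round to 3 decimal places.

8 min 34 s = 514 s
Audio total: 256 + 448 = 704 kbps = 0.704 Mbps.
Total bitrate: 2.93 + 0.704 = 3.634 Mbps.
Stream data: 3.634 Mbps × 514 s = 1867.9 Mb.
With 10% container overhead: ×1.10.
2,055 Mb ÷ 8 = 256.8 MB → 0.2568 GB.

0.257 GB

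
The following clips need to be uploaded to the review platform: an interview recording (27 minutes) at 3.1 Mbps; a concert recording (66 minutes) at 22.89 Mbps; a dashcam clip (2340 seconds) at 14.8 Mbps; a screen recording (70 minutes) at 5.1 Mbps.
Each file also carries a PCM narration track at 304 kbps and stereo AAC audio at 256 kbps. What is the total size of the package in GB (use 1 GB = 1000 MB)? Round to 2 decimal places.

19.81 GB

Audio total: 304 + 256 = 560 kbps = 0.560 Mbps.
interview recording: 3.660 Mbps × 1620 s = 5929.2 Mb
concert recording: 23.450 Mbps × 3960 s = 92862.0 Mb
dashcam clip: 15.360 Mbps × 2340 s = 35942.4 Mb
screen recording: 5.660 Mbps × 4200 s = 23772.0 Mb
Total: 158505.6 Mb = 19813.2 MB.
= 19.81 GB.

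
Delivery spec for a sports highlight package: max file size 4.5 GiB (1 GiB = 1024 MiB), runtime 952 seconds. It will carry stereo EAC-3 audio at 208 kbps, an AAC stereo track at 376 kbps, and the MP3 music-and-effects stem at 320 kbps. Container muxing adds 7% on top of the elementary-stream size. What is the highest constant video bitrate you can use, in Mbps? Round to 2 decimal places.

Budget: 4.5 GiB = 38654.7 Mb.
Stream payload after overhead: 38654.7 / 1.07 = 36125.9 Mb.
Total bitrate budget: 36125.9 Mb / 952 s = 37.947 Mbps.
Audio total: 208 + 376 + 320 = 904 kbps = 0.904 Mbps.
Video: 37.947 − 0.904 = 37.043 Mbps.

37.04 Mbps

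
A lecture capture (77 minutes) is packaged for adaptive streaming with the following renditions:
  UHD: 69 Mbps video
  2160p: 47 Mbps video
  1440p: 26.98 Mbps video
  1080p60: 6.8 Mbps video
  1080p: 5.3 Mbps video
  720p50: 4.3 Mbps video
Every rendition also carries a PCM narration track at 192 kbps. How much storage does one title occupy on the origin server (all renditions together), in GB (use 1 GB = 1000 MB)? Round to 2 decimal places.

92.71 GB

77 min = 4620 s
Audio: 192 kbps = 0.192 Mbps.
Sum of rendition bitrates: (69+0.192) + (47+0.192) + (26.98+0.192) + (6.8+0.192) + (5.3+0.192) + (4.3+0.192) = 160.532 Mbps.
× 4620 s = 741,658 Mb = 92,707 MB = 92.71 GB.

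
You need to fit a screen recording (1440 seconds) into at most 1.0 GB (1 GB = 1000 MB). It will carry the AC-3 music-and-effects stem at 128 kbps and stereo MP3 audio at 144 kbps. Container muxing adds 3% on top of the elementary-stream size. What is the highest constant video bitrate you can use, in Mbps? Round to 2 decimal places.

5.12 Mbps

Budget: 1.0 GB = 8000.0 Mb.
Stream payload after overhead: 8000.0 / 1.03 = 7767.0 Mb.
Total bitrate budget: 7767.0 Mb / 1440 s = 5.394 Mbps.
Audio total: 128 + 144 = 272 kbps = 0.272 Mbps.
Video: 5.394 − 0.272 = 5.122 Mbps.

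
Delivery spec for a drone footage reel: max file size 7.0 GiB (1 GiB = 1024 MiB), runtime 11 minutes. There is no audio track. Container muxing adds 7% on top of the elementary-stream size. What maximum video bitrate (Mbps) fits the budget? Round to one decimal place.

Budget: 7.0 GiB = 60129.5 Mb.
Stream payload after overhead: 60129.5 / 1.07 = 56195.8 Mb.
11 min = 660 s
Total bitrate budget: 56195.8 Mb / 660 s = 85.145 Mbps.

85.1 Mbps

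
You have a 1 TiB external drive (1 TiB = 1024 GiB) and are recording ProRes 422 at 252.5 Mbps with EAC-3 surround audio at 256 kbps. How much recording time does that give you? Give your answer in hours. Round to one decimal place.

9.7 hours

Audio: 256 kbps = 0.256 Mbps.
Total bitrate: 252.5 + 0.256 = 252.756 Mbps.
Capacity: 1 TiB = 8,796,093 Mb.
Recording time: 8,796,093 / 252.756 = 34,801 s ≈ 9.67 hours.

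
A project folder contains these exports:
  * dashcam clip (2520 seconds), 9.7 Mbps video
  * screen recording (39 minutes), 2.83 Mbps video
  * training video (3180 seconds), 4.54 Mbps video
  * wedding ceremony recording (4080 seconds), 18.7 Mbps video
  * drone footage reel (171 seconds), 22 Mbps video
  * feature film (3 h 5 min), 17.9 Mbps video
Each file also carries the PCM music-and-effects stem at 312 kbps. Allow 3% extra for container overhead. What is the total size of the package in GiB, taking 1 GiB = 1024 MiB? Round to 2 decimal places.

39.76 GiB

Audio: 312 kbps = 0.312 Mbps.
dashcam clip: 10.012 Mbps × 2520 s × 1.03 = 25987.1 Mb
screen recording: 3.142 Mbps × 2340 s × 1.03 = 7572.8 Mb
training video: 4.852 Mbps × 3180 s × 1.03 = 15892.2 Mb
wedding ceremony recording: 19.012 Mbps × 4080 s × 1.03 = 79896.0 Mb
drone footage reel: 22.312 Mbps × 171 s × 1.03 = 3929.8 Mb
feature film: 18.212 Mbps × 11100 s × 1.03 = 208217.8 Mb
Total: 341495.9 Mb = 42687.0 MB.
= 39.76 GiB.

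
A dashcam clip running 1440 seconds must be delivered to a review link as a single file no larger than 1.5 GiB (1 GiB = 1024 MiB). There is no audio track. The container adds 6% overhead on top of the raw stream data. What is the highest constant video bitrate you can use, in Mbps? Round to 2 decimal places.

Budget: 1.5 GiB = 12884.9 Mb.
Stream payload after overhead: 12884.9 / 1.06 = 12155.6 Mb.
Total bitrate budget: 12155.6 Mb / 1440 s = 8.441 Mbps.

8.44 Mbps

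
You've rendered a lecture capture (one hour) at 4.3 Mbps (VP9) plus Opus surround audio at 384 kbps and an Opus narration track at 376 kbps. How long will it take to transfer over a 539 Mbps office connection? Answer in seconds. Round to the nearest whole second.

1 h = 3600 s
Audio total: 384 + 376 = 760 kbps = 0.760 Mbps.
Total bitrate: 5.060 Mbps.
File: 5.060 Mbps × 3600 s = 18216.0 Mb.
At 539 Mbps: 18216.0 / 539 = 33.8 s ≈ 33.8 seconds.

34 seconds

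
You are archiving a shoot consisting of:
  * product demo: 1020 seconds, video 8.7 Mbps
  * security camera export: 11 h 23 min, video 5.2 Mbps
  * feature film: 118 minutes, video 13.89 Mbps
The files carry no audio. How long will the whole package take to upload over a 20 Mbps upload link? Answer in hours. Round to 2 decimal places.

4.45 hours

product demo: 8.700 Mbps × 1020 s = 8874.0 Mb
security camera export: 5.200 Mbps × 40980 s = 213096.0 Mb
feature film: 13.890 Mbps × 7080 s = 98341.2 Mb
Total: 320311.2 Mb = 40038.9 MB.
At 20 Mbps: 320311.2 / 20 = 16016 s ≈ 4.45 hours.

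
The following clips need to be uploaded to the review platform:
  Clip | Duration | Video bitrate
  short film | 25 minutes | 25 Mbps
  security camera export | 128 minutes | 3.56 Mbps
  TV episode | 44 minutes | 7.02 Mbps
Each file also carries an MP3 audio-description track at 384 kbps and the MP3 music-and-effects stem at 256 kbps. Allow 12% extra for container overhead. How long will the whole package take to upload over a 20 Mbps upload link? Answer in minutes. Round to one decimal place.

84.9 minutes

Audio total: 384 + 256 = 640 kbps = 0.640 Mbps.
short film: 25.640 Mbps × 1500 s × 1.12 = 43075.2 Mb
security camera export: 4.200 Mbps × 7680 s × 1.12 = 36126.7 Mb
TV episode: 7.660 Mbps × 2640 s × 1.12 = 22649.1 Mb
Total: 101851.0 Mb = 12731.4 MB.
At 20 Mbps: 101851.0 / 20 = 5093 s ≈ 84.9 minutes.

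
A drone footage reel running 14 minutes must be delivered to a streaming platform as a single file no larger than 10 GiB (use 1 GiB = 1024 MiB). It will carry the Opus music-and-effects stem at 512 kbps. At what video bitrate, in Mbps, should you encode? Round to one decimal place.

101.7 Mbps

Budget: 10 GiB = 85899.3 Mb.
14 min = 840 s
Total bitrate budget: 85899.3 Mb / 840 s = 102.261 Mbps.
Audio: 512 kbps = 0.512 Mbps.
Video: 102.261 − 0.512 = 101.749 Mbps.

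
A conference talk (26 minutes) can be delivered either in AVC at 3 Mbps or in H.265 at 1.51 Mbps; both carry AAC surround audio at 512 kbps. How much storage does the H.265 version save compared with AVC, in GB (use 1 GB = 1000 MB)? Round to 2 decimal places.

26 min = 1560 s
Audio: 512 kbps = 0.512 Mbps.
AVC: 3.512 Mbps × 1560 s = 5478.7 Mb = 0.685 GB.
H.265: 2.022 Mbps × 1560 s = 3154.3 Mb = 0.394 GB.
Saving: 0.685 − 0.394 = 0.291 GB.

0.29 GB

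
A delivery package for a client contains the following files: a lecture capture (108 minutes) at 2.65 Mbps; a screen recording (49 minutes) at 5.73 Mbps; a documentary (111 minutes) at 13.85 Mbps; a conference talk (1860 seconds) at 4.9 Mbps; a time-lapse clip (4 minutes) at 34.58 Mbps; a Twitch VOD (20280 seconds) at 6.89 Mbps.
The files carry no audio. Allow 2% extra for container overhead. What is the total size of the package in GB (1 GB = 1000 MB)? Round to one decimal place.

36.1 GB

lecture capture: 2.650 Mbps × 6480 s × 1.02 = 17515.4 Mb
screen recording: 5.730 Mbps × 2940 s × 1.02 = 17183.1 Mb
documentary: 13.850 Mbps × 6660 s × 1.02 = 94085.8 Mb
conference talk: 4.900 Mbps × 1860 s × 1.02 = 9296.3 Mb
time-lapse clip: 34.580 Mbps × 240 s × 1.02 = 8465.2 Mb
Twitch VOD: 6.890 Mbps × 20280 s × 1.02 = 142523.8 Mb
Total: 289069.6 Mb = 36133.7 MB.
= 36.13 GB.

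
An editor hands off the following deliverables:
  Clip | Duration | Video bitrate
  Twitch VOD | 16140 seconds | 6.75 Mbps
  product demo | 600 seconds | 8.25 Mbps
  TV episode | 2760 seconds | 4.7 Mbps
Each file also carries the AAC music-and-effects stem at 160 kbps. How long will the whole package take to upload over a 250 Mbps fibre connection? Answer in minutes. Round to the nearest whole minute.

Audio: 160 kbps = 0.160 Mbps.
Twitch VOD: 6.910 Mbps × 16140 s = 111527.4 Mb
product demo: 8.410 Mbps × 600 s = 5046.0 Mb
TV episode: 4.860 Mbps × 2760 s = 13413.6 Mb
Total: 129987.0 Mb = 16248.4 MB.
At 250 Mbps: 129987.0 / 250 = 520 s ≈ 8.67 minutes.

9 minutes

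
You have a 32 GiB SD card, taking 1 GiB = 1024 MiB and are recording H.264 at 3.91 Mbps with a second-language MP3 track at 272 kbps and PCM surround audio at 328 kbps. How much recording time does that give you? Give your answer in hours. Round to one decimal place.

Audio total: 272 + 328 = 600 kbps = 0.600 Mbps.
Total bitrate: 3.91 + 0.600 = 4.510 Mbps.
Capacity: 32 GiB = 274,878 Mb.
Recording time: 274,878 / 4.510 = 60,949 s ≈ 16.9 hours.

16.9 hours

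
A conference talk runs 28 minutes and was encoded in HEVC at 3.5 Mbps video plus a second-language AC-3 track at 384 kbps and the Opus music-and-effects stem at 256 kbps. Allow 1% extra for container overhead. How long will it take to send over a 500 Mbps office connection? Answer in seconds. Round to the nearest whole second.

28 min = 1680 s
Audio total: 384 + 256 = 640 kbps = 0.640 Mbps.
Total bitrate: 4.140 Mbps.
File: 4.140 Mbps × 1680 s = 6955.2 Mb.
With 1% container overhead: ×1.01. → 7024.8 Mb.
At 500 Mbps: 7024.8 / 500 = 14.0 s ≈ 14 seconds.

14 seconds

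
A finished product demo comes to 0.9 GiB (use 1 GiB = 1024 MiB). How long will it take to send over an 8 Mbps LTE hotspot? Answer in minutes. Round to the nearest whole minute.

16 minutes

File: 0.9 GiB = 7730.9 Mb.
At 8 Mbps: 7730.9 / 8 = 966.4 s ≈ 16.1 minutes.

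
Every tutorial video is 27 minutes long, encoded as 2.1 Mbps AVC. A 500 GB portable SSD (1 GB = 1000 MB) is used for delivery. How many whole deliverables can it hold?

1175

27 min = 1620 s
Per item: 2.100 Mbps × 1620 s = 3,402 Mb = 425.2 MB.
Capacity: 500 GB = 4,000,000 Mb; 1175.78 items → 1175 complete.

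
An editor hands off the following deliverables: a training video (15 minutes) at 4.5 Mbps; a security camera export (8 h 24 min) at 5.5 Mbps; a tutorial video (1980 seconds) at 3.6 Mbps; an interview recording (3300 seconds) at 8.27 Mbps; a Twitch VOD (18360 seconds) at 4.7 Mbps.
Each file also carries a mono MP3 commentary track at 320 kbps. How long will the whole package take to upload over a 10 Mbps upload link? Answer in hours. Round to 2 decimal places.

Audio: 320 kbps = 0.320 Mbps.
training video: 4.820 Mbps × 900 s = 4338.0 Mb
security camera export: 5.820 Mbps × 30240 s = 175996.8 Mb
tutorial video: 3.920 Mbps × 1980 s = 7761.6 Mb
interview recording: 8.590 Mbps × 3300 s = 28347.0 Mb
Twitch VOD: 5.020 Mbps × 18360 s = 92167.2 Mb
Total: 308610.6 Mb = 38576.3 MB.
At 10 Mbps: 308610.6 / 10 = 30861 s ≈ 8.57 hours.

8.57 hours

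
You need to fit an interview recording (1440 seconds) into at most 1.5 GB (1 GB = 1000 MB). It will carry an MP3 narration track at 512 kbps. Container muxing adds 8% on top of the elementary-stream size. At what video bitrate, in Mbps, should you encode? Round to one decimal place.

Budget: 1.5 GB = 12000.0 Mb.
Stream payload after overhead: 12000.0 / 1.08 = 11111.1 Mb.
Total bitrate budget: 11111.1 Mb / 1440 s = 7.716 Mbps.
Audio: 512 kbps = 0.512 Mbps.
Video: 7.716 − 0.512 = 7.204 Mbps.

7.2 Mbps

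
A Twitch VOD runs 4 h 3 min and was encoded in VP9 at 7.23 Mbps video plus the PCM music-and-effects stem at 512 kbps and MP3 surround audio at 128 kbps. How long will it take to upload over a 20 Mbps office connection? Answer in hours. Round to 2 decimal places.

4 h 3 min = 243 min = 14580 s
Audio total: 512 + 128 = 640 kbps = 0.640 Mbps.
Total bitrate: 7.870 Mbps.
File: 7.870 Mbps × 14580 s = 114744.6 Mb.
At 20 Mbps: 114744.6 / 20 = 5737.2 s ≈ 1.59 hours.

1.59 hours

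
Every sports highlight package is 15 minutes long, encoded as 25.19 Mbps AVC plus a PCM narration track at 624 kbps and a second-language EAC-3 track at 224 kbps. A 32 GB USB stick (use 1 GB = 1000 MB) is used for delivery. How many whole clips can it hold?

10

15 min = 900 s
Audio total: 624 + 224 = 848 kbps = 0.848 Mbps.
Total bitrate: 26.038 Mbps.
Per item: 26.038 Mbps × 900 s = 23,434 Mb = 2,929 MB.
Capacity: 32 GB = 256,000 Mb; 10.92 items → 10 complete.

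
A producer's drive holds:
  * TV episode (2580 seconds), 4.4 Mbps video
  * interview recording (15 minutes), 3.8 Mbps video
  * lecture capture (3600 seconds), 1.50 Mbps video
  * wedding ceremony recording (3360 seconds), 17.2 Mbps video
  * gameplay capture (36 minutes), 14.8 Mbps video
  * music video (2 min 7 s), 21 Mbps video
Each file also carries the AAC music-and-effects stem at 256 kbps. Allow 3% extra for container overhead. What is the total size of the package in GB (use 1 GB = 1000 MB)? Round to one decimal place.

14.9 GB

Audio: 256 kbps = 0.256 Mbps.
TV episode: 4.656 Mbps × 2580 s × 1.03 = 12372.9 Mb
interview recording: 4.056 Mbps × 900 s × 1.03 = 3759.9 Mb
lecture capture: 1.756 Mbps × 3600 s × 1.03 = 6511.2 Mb
wedding ceremony recording: 17.456 Mbps × 3360 s × 1.03 = 60411.7 Mb
gameplay capture: 15.056 Mbps × 2160 s × 1.03 = 33496.6 Mb
music video: 21.256 Mbps × 127 s × 1.03 = 2780.5 Mb
Total: 119332.8 Mb = 14916.6 MB.
= 14.92 GB.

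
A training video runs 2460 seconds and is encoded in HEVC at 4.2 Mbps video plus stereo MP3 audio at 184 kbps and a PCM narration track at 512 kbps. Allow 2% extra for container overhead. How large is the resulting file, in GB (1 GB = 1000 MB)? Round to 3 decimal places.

Audio total: 184 + 512 = 696 kbps = 0.696 Mbps.
Total bitrate: 4.2 + 0.696 = 4.896 Mbps.
Stream data: 4.896 Mbps × 2460 s = 12044.2 Mb.
With 2% container overhead: ×1.02.
12,285 Mb ÷ 8 = 1,536 MB → 1.536 GB.

1.536 GB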